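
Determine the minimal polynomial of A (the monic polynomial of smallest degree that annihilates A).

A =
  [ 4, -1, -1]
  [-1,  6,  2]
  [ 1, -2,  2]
x^3 - 12*x^2 + 48*x - 64

The characteristic polynomial is χ_A(x) = (x - 4)^3, so the eigenvalues are known. The minimal polynomial is
  m_A(x) = Π_λ (x − λ)^{k_λ}
where k_λ is the size of the *largest* Jordan block for λ (equivalently, the smallest k with (A − λI)^k v = 0 for every generalised eigenvector v of λ).

  λ = 4: largest Jordan block has size 3, contributing (x − 4)^3

So m_A(x) = (x - 4)^3 = x^3 - 12*x^2 + 48*x - 64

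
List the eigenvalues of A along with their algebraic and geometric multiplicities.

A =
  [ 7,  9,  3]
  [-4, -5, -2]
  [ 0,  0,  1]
λ = 1: alg = 3, geom = 2

Step 1 — factor the characteristic polynomial to read off the algebraic multiplicities:
  χ_A(x) = (x - 1)^3

Step 2 — compute geometric multiplicities via the rank-nullity identity g(λ) = n − rank(A − λI):
  rank(A − (1)·I) = 1, so dim ker(A − (1)·I) = n − 1 = 2

Summary:
  λ = 1: algebraic multiplicity = 3, geometric multiplicity = 2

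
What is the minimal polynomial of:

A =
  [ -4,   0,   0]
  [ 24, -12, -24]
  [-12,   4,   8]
x^2 + 4*x

The characteristic polynomial is χ_A(x) = x*(x + 4)^2, so the eigenvalues are known. The minimal polynomial is
  m_A(x) = Π_λ (x − λ)^{k_λ}
where k_λ is the size of the *largest* Jordan block for λ (equivalently, the smallest k with (A − λI)^k v = 0 for every generalised eigenvector v of λ).

  λ = -4: largest Jordan block has size 1, contributing (x + 4)
  λ = 0: largest Jordan block has size 1, contributing (x − 0)

So m_A(x) = x*(x + 4) = x^2 + 4*x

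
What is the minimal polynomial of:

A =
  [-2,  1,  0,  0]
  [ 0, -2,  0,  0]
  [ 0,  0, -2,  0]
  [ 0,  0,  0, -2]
x^2 + 4*x + 4

The characteristic polynomial is χ_A(x) = (x + 2)^4, so the eigenvalues are known. The minimal polynomial is
  m_A(x) = Π_λ (x − λ)^{k_λ}
where k_λ is the size of the *largest* Jordan block for λ (equivalently, the smallest k with (A − λI)^k v = 0 for every generalised eigenvector v of λ).

  λ = -2: largest Jordan block has size 2, contributing (x + 2)^2

So m_A(x) = (x + 2)^2 = x^2 + 4*x + 4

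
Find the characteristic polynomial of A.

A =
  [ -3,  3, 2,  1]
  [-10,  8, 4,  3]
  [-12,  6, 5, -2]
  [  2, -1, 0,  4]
x^4 - 14*x^3 + 72*x^2 - 162*x + 135

Expanding det(x·I − A) (e.g. by cofactor expansion or by noting that A is similar to its Jordan form J, which has the same characteristic polynomial as A) gives
  χ_A(x) = x^4 - 14*x^3 + 72*x^2 - 162*x + 135
which factors as (x - 5)*(x - 3)^3. The eigenvalues (with algebraic multiplicities) are λ = 3 with multiplicity 3, λ = 5 with multiplicity 1.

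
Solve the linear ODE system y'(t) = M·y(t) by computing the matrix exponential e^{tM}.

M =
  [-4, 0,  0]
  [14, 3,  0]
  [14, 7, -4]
e^{tM} =
  [exp(-4*t), 0, 0]
  [2*exp(3*t) - 2*exp(-4*t), exp(3*t), 0]
  [2*exp(3*t) - 2*exp(-4*t), exp(3*t) - exp(-4*t), exp(-4*t)]

Strategy: write M = P · J · P⁻¹ where J is a Jordan canonical form, so e^{tM} = P · e^{tJ} · P⁻¹, and e^{tJ} can be computed block-by-block.

M has Jordan form
J =
  [-4,  0, 0]
  [ 0, -4, 0]
  [ 0,  0, 3]
(up to reordering of blocks).

Per-block formulas:
  For a 1×1 block at λ = -4: exp(t · [-4]) = [e^(-4t)].
  For a 1×1 block at λ = 3: exp(t · [3]) = [e^(3t)].

After assembling e^{tJ} and conjugating by P, we get:

e^{tM} =
  [exp(-4*t), 0, 0]
  [2*exp(3*t) - 2*exp(-4*t), exp(3*t), 0]
  [2*exp(3*t) - 2*exp(-4*t), exp(3*t) - exp(-4*t), exp(-4*t)]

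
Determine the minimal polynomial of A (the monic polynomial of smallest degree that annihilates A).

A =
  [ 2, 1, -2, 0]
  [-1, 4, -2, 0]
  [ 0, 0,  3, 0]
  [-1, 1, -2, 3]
x^2 - 6*x + 9

The characteristic polynomial is χ_A(x) = (x - 3)^4, so the eigenvalues are known. The minimal polynomial is
  m_A(x) = Π_λ (x − λ)^{k_λ}
where k_λ is the size of the *largest* Jordan block for λ (equivalently, the smallest k with (A − λI)^k v = 0 for every generalised eigenvector v of λ).

  λ = 3: largest Jordan block has size 2, contributing (x − 3)^2

So m_A(x) = (x - 3)^2 = x^2 - 6*x + 9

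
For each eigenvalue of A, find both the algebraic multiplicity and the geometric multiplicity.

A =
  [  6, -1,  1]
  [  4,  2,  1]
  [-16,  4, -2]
λ = 2: alg = 3, geom = 1

Step 1 — factor the characteristic polynomial to read off the algebraic multiplicities:
  χ_A(x) = (x - 2)^3

Step 2 — compute geometric multiplicities via the rank-nullity identity g(λ) = n − rank(A − λI):
  rank(A − (2)·I) = 2, so dim ker(A − (2)·I) = n − 2 = 1

Summary:
  λ = 2: algebraic multiplicity = 3, geometric multiplicity = 1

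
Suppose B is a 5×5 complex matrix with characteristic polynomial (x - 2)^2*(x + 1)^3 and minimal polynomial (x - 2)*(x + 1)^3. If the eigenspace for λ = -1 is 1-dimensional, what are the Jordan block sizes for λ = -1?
Block sizes for λ = -1: [3]

Step 1 — from the characteristic polynomial, algebraic multiplicity of λ = -1 is 3. From dim ker(B − (-1)·I) = 1, there are exactly 1 Jordan blocks for λ = -1.
Step 2 — from the minimal polynomial, the factor (x + 1)^3 tells us the largest block for λ = -1 has size 3.
Step 3 — with total size 3, 1 blocks, and largest block 3, the block sizes (in nonincreasing order) are [3].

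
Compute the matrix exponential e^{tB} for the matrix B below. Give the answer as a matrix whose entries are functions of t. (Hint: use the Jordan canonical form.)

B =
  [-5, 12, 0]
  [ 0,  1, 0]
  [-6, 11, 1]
e^{tB} =
  [exp(-5*t), 2*exp(t) - 2*exp(-5*t), 0]
  [0, exp(t), 0]
  [-exp(t) + exp(-5*t), -t*exp(t) + 2*exp(t) - 2*exp(-5*t), exp(t)]

Strategy: write B = P · J · P⁻¹ where J is a Jordan canonical form, so e^{tB} = P · e^{tJ} · P⁻¹, and e^{tJ} can be computed block-by-block.

B has Jordan form
J =
  [-5, 0, 0]
  [ 0, 1, 1]
  [ 0, 0, 1]
(up to reordering of blocks).

Per-block formulas:
  For a 2×2 Jordan block J_2(1): exp(t · J_2(1)) = e^(1t)·(I + t·N), where N is the 2×2 nilpotent shift.
  For a 1×1 block at λ = -5: exp(t · [-5]) = [e^(-5t)].

After assembling e^{tJ} and conjugating by P, we get:

e^{tB} =
  [exp(-5*t), 2*exp(t) - 2*exp(-5*t), 0]
  [0, exp(t), 0]
  [-exp(t) + exp(-5*t), -t*exp(t) + 2*exp(t) - 2*exp(-5*t), exp(t)]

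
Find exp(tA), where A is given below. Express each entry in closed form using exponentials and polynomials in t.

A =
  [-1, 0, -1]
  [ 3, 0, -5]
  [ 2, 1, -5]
e^{tA} =
  [-t^2*exp(-2*t)/2 + t*exp(-2*t) + exp(-2*t), -t^2*exp(-2*t)/2, t^2*exp(-2*t) - t*exp(-2*t)]
  [-t^2*exp(-2*t)/2 + 3*t*exp(-2*t), -t^2*exp(-2*t)/2 + 2*t*exp(-2*t) + exp(-2*t), t^2*exp(-2*t) - 5*t*exp(-2*t)]
  [-t^2*exp(-2*t)/2 + 2*t*exp(-2*t), -t^2*exp(-2*t)/2 + t*exp(-2*t), t^2*exp(-2*t) - 3*t*exp(-2*t) + exp(-2*t)]

Strategy: write A = P · J · P⁻¹ where J is a Jordan canonical form, so e^{tA} = P · e^{tJ} · P⁻¹, and e^{tJ} can be computed block-by-block.

A has Jordan form
J =
  [-2,  1,  0]
  [ 0, -2,  1]
  [ 0,  0, -2]
(up to reordering of blocks).

Per-block formulas:
  For a 3×3 Jordan block J_3(-2): exp(t · J_3(-2)) = e^(-2t)·(I + t·N + (t^2/2)·N^2), where N is the 3×3 nilpotent shift.

After assembling e^{tJ} and conjugating by P, we get:

e^{tA} =
  [-t^2*exp(-2*t)/2 + t*exp(-2*t) + exp(-2*t), -t^2*exp(-2*t)/2, t^2*exp(-2*t) - t*exp(-2*t)]
  [-t^2*exp(-2*t)/2 + 3*t*exp(-2*t), -t^2*exp(-2*t)/2 + 2*t*exp(-2*t) + exp(-2*t), t^2*exp(-2*t) - 5*t*exp(-2*t)]
  [-t^2*exp(-2*t)/2 + 2*t*exp(-2*t), -t^2*exp(-2*t)/2 + t*exp(-2*t), t^2*exp(-2*t) - 3*t*exp(-2*t) + exp(-2*t)]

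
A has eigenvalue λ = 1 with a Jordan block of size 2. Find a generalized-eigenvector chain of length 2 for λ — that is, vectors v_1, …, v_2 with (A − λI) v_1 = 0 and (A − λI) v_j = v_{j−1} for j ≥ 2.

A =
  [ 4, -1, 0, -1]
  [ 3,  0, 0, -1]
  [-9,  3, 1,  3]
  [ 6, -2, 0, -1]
A Jordan chain for λ = 1 of length 2:
v_1 = (3, 3, -9, 6)ᵀ
v_2 = (1, 0, 0, 0)ᵀ

Let N = A − (1)·I. We want v_2 with N^2 v_2 = 0 but N^1 v_2 ≠ 0; then v_{j-1} := N · v_j for j = 2, …, 2.

Pick v_2 = (1, 0, 0, 0)ᵀ.
Then v_1 = N · v_2 = (3, 3, -9, 6)ᵀ.

Sanity check: (A − (1)·I) v_1 = (0, 0, 0, 0)ᵀ = 0. ✓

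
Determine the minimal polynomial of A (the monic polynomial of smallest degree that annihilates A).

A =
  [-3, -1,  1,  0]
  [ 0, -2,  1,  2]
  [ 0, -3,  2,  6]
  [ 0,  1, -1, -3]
x^3 + 5*x^2 + 7*x + 3

The characteristic polynomial is χ_A(x) = (x + 1)^3*(x + 3), so the eigenvalues are known. The minimal polynomial is
  m_A(x) = Π_λ (x − λ)^{k_λ}
where k_λ is the size of the *largest* Jordan block for λ (equivalently, the smallest k with (A − λI)^k v = 0 for every generalised eigenvector v of λ).

  λ = -3: largest Jordan block has size 1, contributing (x + 3)
  λ = -1: largest Jordan block has size 2, contributing (x + 1)^2

So m_A(x) = (x + 1)^2*(x + 3) = x^3 + 5*x^2 + 7*x + 3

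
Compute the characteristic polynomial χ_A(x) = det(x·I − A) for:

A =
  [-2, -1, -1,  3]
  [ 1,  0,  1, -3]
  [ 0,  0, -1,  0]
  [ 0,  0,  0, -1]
x^4 + 4*x^3 + 6*x^2 + 4*x + 1

Expanding det(x·I − A) (e.g. by cofactor expansion or by noting that A is similar to its Jordan form J, which has the same characteristic polynomial as A) gives
  χ_A(x) = x^4 + 4*x^3 + 6*x^2 + 4*x + 1
which factors as (x + 1)^4. The eigenvalues (with algebraic multiplicities) are λ = -1 with multiplicity 4.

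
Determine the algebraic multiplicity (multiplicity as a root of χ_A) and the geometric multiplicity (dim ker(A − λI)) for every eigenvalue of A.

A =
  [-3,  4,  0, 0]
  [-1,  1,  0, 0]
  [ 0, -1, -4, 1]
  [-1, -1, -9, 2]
λ = -1: alg = 4, geom = 2

Step 1 — factor the characteristic polynomial to read off the algebraic multiplicities:
  χ_A(x) = (x + 1)^4

Step 2 — compute geometric multiplicities via the rank-nullity identity g(λ) = n − rank(A − λI):
  rank(A − (-1)·I) = 2, so dim ker(A − (-1)·I) = n − 2 = 2

Summary:
  λ = -1: algebraic multiplicity = 4, geometric multiplicity = 2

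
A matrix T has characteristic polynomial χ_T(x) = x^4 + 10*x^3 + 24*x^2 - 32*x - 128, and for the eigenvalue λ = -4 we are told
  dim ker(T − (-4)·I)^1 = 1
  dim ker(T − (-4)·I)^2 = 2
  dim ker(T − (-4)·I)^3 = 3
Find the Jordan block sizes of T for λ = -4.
Block sizes for λ = -4: [3]

From the dimensions of kernels of powers, the number of Jordan blocks of size at least j is d_j − d_{j−1} where d_j = dim ker(N^j) (with d_0 = 0). Computing the differences gives [1, 1, 1].
The number of blocks of size exactly k is (#blocks of size ≥ k) − (#blocks of size ≥ k + 1), so the partition is: 1 block(s) of size 3.
In nonincreasing order the block sizes are [3].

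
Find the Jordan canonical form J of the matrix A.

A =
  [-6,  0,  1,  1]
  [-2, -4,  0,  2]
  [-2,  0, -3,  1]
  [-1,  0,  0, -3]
J_3(-4) ⊕ J_1(-4)

The characteristic polynomial is
  det(x·I − A) = x^4 + 16*x^3 + 96*x^2 + 256*x + 256 = (x + 4)^4

Eigenvalues and multiplicities (the geometric multiplicity of λ is n − rank(A − λI), which equals the number of Jordan blocks for λ):
  λ = -4: algebraic multiplicity = 4, geometric multiplicity = 2

Determining the block sizes for each eigenvalue:
  λ = -4: with am = 4 and gm = 2, the partition is not yet determined (e.g. several partitions of 4 into 2 parts exist). Let N = A − (-4)·I. Computing rank(N^1) = 2, rank(N^2) = 1, rank(N^3) = 0; the number of blocks of size ≥ j is rank(N^{j−1}) − rank(N^j), giving [2, 1, 1]. So we have 1 block(s) of size 3, 1 block(s) of size 1 → block sizes [3, 1]

Assembling the blocks gives a Jordan form
J =
  [-4,  1,  0,  0]
  [ 0, -4,  1,  0]
  [ 0,  0, -4,  0]
  [ 0,  0,  0, -4]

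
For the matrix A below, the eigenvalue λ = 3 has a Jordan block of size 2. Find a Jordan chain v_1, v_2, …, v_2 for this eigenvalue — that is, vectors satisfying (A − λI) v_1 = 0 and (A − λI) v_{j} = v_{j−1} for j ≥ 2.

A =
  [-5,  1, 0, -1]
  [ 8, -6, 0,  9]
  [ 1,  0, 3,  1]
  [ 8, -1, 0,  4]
A Jordan chain for λ = 3 of length 2:
v_1 = (0, 0, 1, 0)ᵀ
v_2 = (0, 1, 0, 1)ᵀ

Let N = A − (3)·I. We want v_2 with N^2 v_2 = 0 but N^1 v_2 ≠ 0; then v_{j-1} := N · v_j for j = 2, …, 2.

Pick v_2 = (0, 1, 0, 1)ᵀ.
Then v_1 = N · v_2 = (0, 0, 1, 0)ᵀ.

Sanity check: (A − (3)·I) v_1 = (0, 0, 0, 0)ᵀ = 0. ✓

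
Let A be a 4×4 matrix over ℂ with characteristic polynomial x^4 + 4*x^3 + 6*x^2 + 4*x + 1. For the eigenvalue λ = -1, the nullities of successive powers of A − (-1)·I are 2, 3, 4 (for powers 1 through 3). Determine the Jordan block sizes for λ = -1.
Block sizes for λ = -1: [3, 1]

From the dimensions of kernels of powers, the number of Jordan blocks of size at least j is d_j − d_{j−1} where d_j = dim ker(N^j) (with d_0 = 0). Computing the differences gives [2, 1, 1].
The number of blocks of size exactly k is (#blocks of size ≥ k) − (#blocks of size ≥ k + 1), so the partition is: 1 block(s) of size 1, 1 block(s) of size 3.
In nonincreasing order the block sizes are [3, 1].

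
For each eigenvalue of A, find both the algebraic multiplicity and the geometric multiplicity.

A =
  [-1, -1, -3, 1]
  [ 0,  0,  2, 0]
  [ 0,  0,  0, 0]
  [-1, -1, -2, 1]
λ = 0: alg = 4, geom = 2

Step 1 — factor the characteristic polynomial to read off the algebraic multiplicities:
  χ_A(x) = x^4

Step 2 — compute geometric multiplicities via the rank-nullity identity g(λ) = n − rank(A − λI):
  rank(A − (0)·I) = 2, so dim ker(A − (0)·I) = n − 2 = 2

Summary:
  λ = 0: algebraic multiplicity = 4, geometric multiplicity = 2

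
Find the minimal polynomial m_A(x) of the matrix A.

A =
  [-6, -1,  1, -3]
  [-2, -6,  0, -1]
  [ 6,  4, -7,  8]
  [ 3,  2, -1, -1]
x^3 + 15*x^2 + 75*x + 125

The characteristic polynomial is χ_A(x) = (x + 5)^4, so the eigenvalues are known. The minimal polynomial is
  m_A(x) = Π_λ (x − λ)^{k_λ}
where k_λ is the size of the *largest* Jordan block for λ (equivalently, the smallest k with (A − λI)^k v = 0 for every generalised eigenvector v of λ).

  λ = -5: largest Jordan block has size 3, contributing (x + 5)^3

So m_A(x) = (x + 5)^3 = x^3 + 15*x^2 + 75*x + 125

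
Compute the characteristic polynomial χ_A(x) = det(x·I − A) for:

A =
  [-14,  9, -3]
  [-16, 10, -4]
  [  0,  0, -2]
x^3 + 6*x^2 + 12*x + 8

Expanding det(x·I − A) (e.g. by cofactor expansion or by noting that A is similar to its Jordan form J, which has the same characteristic polynomial as A) gives
  χ_A(x) = x^3 + 6*x^2 + 12*x + 8
which factors as (x + 2)^3. The eigenvalues (with algebraic multiplicities) are λ = -2 with multiplicity 3.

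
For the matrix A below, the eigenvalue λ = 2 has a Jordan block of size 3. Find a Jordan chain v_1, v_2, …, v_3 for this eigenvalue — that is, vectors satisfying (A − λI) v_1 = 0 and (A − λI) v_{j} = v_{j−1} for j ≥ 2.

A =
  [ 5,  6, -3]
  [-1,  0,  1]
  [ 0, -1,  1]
A Jordan chain for λ = 2 of length 3:
v_1 = (3, -1, 1)ᵀ
v_2 = (3, -1, 0)ᵀ
v_3 = (1, 0, 0)ᵀ

Let N = A − (2)·I. We want v_3 with N^3 v_3 = 0 but N^2 v_3 ≠ 0; then v_{j-1} := N · v_j for j = 3, …, 2.

Pick v_3 = (1, 0, 0)ᵀ.
Then v_2 = N · v_3 = (3, -1, 0)ᵀ.
Then v_1 = N · v_2 = (3, -1, 1)ᵀ.

Sanity check: (A − (2)·I) v_1 = (0, 0, 0)ᵀ = 0. ✓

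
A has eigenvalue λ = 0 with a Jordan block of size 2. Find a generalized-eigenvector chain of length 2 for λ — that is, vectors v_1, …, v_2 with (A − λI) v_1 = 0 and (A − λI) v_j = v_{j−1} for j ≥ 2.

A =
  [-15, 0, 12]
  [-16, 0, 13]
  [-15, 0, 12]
A Jordan chain for λ = 0 of length 2:
v_1 = (0, 1, 0)ᵀ
v_2 = (4, 0, 5)ᵀ

Let N = A − (0)·I. We want v_2 with N^2 v_2 = 0 but N^1 v_2 ≠ 0; then v_{j-1} := N · v_j for j = 2, …, 2.

Pick v_2 = (4, 0, 5)ᵀ.
Then v_1 = N · v_2 = (0, 1, 0)ᵀ.

Sanity check: (A − (0)·I) v_1 = (0, 0, 0)ᵀ = 0. ✓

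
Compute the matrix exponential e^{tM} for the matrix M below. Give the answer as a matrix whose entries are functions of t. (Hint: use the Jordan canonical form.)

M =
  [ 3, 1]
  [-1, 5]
e^{tM} =
  [-t*exp(4*t) + exp(4*t), t*exp(4*t)]
  [-t*exp(4*t), t*exp(4*t) + exp(4*t)]

Strategy: write M = P · J · P⁻¹ where J is a Jordan canonical form, so e^{tM} = P · e^{tJ} · P⁻¹, and e^{tJ} can be computed block-by-block.

M has Jordan form
J =
  [4, 1]
  [0, 4]
(up to reordering of blocks).

Per-block formulas:
  For a 2×2 Jordan block J_2(4): exp(t · J_2(4)) = e^(4t)·(I + t·N), where N is the 2×2 nilpotent shift.

After assembling e^{tJ} and conjugating by P, we get:

e^{tM} =
  [-t*exp(4*t) + exp(4*t), t*exp(4*t)]
  [-t*exp(4*t), t*exp(4*t) + exp(4*t)]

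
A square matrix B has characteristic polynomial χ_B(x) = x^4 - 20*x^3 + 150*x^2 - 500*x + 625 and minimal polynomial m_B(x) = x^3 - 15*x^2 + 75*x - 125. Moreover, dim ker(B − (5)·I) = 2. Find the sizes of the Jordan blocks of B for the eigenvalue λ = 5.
Block sizes for λ = 5: [3, 1]

Step 1 — from the characteristic polynomial, algebraic multiplicity of λ = 5 is 4. From dim ker(B − (5)·I) = 2, there are exactly 2 Jordan blocks for λ = 5.
Step 2 — from the minimal polynomial, the factor (x − 5)^3 tells us the largest block for λ = 5 has size 3.
Step 3 — with total size 4, 2 blocks, and largest block 3, the block sizes (in nonincreasing order) are [3, 1].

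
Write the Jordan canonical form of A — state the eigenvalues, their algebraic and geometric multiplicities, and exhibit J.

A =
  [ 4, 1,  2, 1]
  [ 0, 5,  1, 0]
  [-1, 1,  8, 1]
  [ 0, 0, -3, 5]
J_1(5) ⊕ J_1(5) ⊕ J_2(6)

The characteristic polynomial is
  det(x·I − A) = x^4 - 22*x^3 + 181*x^2 - 660*x + 900 = (x - 6)^2*(x - 5)^2

Eigenvalues and multiplicities (the geometric multiplicity of λ is n − rank(A − λI), which equals the number of Jordan blocks for λ):
  λ = 5: algebraic multiplicity = 2, geometric multiplicity = 2
  λ = 6: algebraic multiplicity = 2, geometric multiplicity = 1

Determining the block sizes for each eigenvalue:
  λ = 5: gm = am = 2, so every block has size 1 → block sizes [1, 1]
  λ = 6: one block (gm = 1), so the single block has size am = 2 → block sizes [2]

Assembling the blocks gives a Jordan form
J =
  [5, 0, 0, 0]
  [0, 5, 0, 0]
  [0, 0, 6, 1]
  [0, 0, 0, 6]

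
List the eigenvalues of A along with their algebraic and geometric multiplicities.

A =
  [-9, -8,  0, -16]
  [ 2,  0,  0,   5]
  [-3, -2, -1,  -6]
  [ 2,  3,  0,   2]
λ = -3: alg = 2, geom = 1; λ = -1: alg = 2, geom = 1

Step 1 — factor the characteristic polynomial to read off the algebraic multiplicities:
  χ_A(x) = (x + 1)^2*(x + 3)^2

Step 2 — compute geometric multiplicities via the rank-nullity identity g(λ) = n − rank(A − λI):
  rank(A − (-3)·I) = 3, so dim ker(A − (-3)·I) = n − 3 = 1
  rank(A − (-1)·I) = 3, so dim ker(A − (-1)·I) = n − 3 = 1

Summary:
  λ = -3: algebraic multiplicity = 2, geometric multiplicity = 1
  λ = -1: algebraic multiplicity = 2, geometric multiplicity = 1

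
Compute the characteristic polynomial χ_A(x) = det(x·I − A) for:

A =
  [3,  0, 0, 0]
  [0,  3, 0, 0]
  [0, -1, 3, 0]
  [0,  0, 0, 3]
x^4 - 12*x^3 + 54*x^2 - 108*x + 81

Expanding det(x·I − A) (e.g. by cofactor expansion or by noting that A is similar to its Jordan form J, which has the same characteristic polynomial as A) gives
  χ_A(x) = x^4 - 12*x^3 + 54*x^2 - 108*x + 81
which factors as (x - 3)^4. The eigenvalues (with algebraic multiplicities) are λ = 3 with multiplicity 4.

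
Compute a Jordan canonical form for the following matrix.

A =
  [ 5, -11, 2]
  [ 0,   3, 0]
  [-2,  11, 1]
J_2(3) ⊕ J_1(3)

The characteristic polynomial is
  det(x·I − A) = x^3 - 9*x^2 + 27*x - 27 = (x - 3)^3

Eigenvalues and multiplicities (the geometric multiplicity of λ is n − rank(A − λI), which equals the number of Jordan blocks for λ):
  λ = 3: algebraic multiplicity = 3, geometric multiplicity = 2

Determining the block sizes for each eigenvalue:
  λ = 3: 2 blocks summing to 3 forces exactly one block of size 2 and the rest size 1 → block sizes [2, 1]

Assembling the blocks gives a Jordan form
J =
  [3, 1, 0]
  [0, 3, 0]
  [0, 0, 3]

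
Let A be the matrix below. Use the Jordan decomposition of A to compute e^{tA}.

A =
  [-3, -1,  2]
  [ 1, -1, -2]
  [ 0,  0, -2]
e^{tA} =
  [-t*exp(-2*t) + exp(-2*t), -t*exp(-2*t), 2*t*exp(-2*t)]
  [t*exp(-2*t), t*exp(-2*t) + exp(-2*t), -2*t*exp(-2*t)]
  [0, 0, exp(-2*t)]

Strategy: write A = P · J · P⁻¹ where J is a Jordan canonical form, so e^{tA} = P · e^{tJ} · P⁻¹, and e^{tJ} can be computed block-by-block.

A has Jordan form
J =
  [-2,  1,  0]
  [ 0, -2,  0]
  [ 0,  0, -2]
(up to reordering of blocks).

Per-block formulas:
  For a 1×1 block at λ = -2: exp(t · [-2]) = [e^(-2t)].
  For a 2×2 Jordan block J_2(-2): exp(t · J_2(-2)) = e^(-2t)·(I + t·N), where N is the 2×2 nilpotent shift.

After assembling e^{tJ} and conjugating by P, we get:

e^{tA} =
  [-t*exp(-2*t) + exp(-2*t), -t*exp(-2*t), 2*t*exp(-2*t)]
  [t*exp(-2*t), t*exp(-2*t) + exp(-2*t), -2*t*exp(-2*t)]
  [0, 0, exp(-2*t)]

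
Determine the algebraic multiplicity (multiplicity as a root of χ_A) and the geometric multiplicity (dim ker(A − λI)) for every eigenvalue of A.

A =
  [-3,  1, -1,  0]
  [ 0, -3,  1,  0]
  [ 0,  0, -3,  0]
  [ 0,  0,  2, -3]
λ = -3: alg = 4, geom = 2

Step 1 — factor the characteristic polynomial to read off the algebraic multiplicities:
  χ_A(x) = (x + 3)^4

Step 2 — compute geometric multiplicities via the rank-nullity identity g(λ) = n − rank(A − λI):
  rank(A − (-3)·I) = 2, so dim ker(A − (-3)·I) = n − 2 = 2

Summary:
  λ = -3: algebraic multiplicity = 4, geometric multiplicity = 2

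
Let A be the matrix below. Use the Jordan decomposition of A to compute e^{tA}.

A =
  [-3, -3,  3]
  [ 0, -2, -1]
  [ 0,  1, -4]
e^{tA} =
  [exp(-3*t), -3*t*exp(-3*t), 3*t*exp(-3*t)]
  [0, t*exp(-3*t) + exp(-3*t), -t*exp(-3*t)]
  [0, t*exp(-3*t), -t*exp(-3*t) + exp(-3*t)]

Strategy: write A = P · J · P⁻¹ where J is a Jordan canonical form, so e^{tA} = P · e^{tJ} · P⁻¹, and e^{tJ} can be computed block-by-block.

A has Jordan form
J =
  [-3,  1,  0]
  [ 0, -3,  0]
  [ 0,  0, -3]
(up to reordering of blocks).

Per-block formulas:
  For a 1×1 block at λ = -3: exp(t · [-3]) = [e^(-3t)].
  For a 2×2 Jordan block J_2(-3): exp(t · J_2(-3)) = e^(-3t)·(I + t·N), where N is the 2×2 nilpotent shift.

After assembling e^{tJ} and conjugating by P, we get:

e^{tA} =
  [exp(-3*t), -3*t*exp(-3*t), 3*t*exp(-3*t)]
  [0, t*exp(-3*t) + exp(-3*t), -t*exp(-3*t)]
  [0, t*exp(-3*t), -t*exp(-3*t) + exp(-3*t)]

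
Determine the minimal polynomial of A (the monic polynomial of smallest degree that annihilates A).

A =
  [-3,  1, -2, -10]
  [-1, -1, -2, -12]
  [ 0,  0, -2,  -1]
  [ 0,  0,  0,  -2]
x^2 + 4*x + 4

The characteristic polynomial is χ_A(x) = (x + 2)^4, so the eigenvalues are known. The minimal polynomial is
  m_A(x) = Π_λ (x − λ)^{k_λ}
where k_λ is the size of the *largest* Jordan block for λ (equivalently, the smallest k with (A − λI)^k v = 0 for every generalised eigenvector v of λ).

  λ = -2: largest Jordan block has size 2, contributing (x + 2)^2

So m_A(x) = (x + 2)^2 = x^2 + 4*x + 4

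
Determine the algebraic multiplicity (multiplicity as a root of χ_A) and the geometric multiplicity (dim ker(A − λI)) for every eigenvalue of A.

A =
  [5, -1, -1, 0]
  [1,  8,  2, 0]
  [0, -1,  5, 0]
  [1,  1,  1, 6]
λ = 6: alg = 4, geom = 2

Step 1 — factor the characteristic polynomial to read off the algebraic multiplicities:
  χ_A(x) = (x - 6)^4

Step 2 — compute geometric multiplicities via the rank-nullity identity g(λ) = n − rank(A − λI):
  rank(A − (6)·I) = 2, so dim ker(A − (6)·I) = n − 2 = 2

Summary:
  λ = 6: algebraic multiplicity = 4, geometric multiplicity = 2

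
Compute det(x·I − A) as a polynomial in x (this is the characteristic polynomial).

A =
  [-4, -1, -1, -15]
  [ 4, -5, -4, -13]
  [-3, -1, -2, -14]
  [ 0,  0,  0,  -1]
x^4 + 12*x^3 + 46*x^2 + 60*x + 25

Expanding det(x·I − A) (e.g. by cofactor expansion or by noting that A is similar to its Jordan form J, which has the same characteristic polynomial as A) gives
  χ_A(x) = x^4 + 12*x^3 + 46*x^2 + 60*x + 25
which factors as (x + 1)^2*(x + 5)^2. The eigenvalues (with algebraic multiplicities) are λ = -5 with multiplicity 2, λ = -1 with multiplicity 2.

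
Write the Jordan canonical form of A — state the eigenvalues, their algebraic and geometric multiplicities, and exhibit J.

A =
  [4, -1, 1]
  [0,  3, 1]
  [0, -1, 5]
J_2(4) ⊕ J_1(4)

The characteristic polynomial is
  det(x·I − A) = x^3 - 12*x^2 + 48*x - 64 = (x - 4)^3

Eigenvalues and multiplicities (the geometric multiplicity of λ is n − rank(A − λI), which equals the number of Jordan blocks for λ):
  λ = 4: algebraic multiplicity = 3, geometric multiplicity = 2

Determining the block sizes for each eigenvalue:
  λ = 4: 2 blocks summing to 3 forces exactly one block of size 2 and the rest size 1 → block sizes [2, 1]

Assembling the blocks gives a Jordan form
J =
  [4, 1, 0]
  [0, 4, 0]
  [0, 0, 4]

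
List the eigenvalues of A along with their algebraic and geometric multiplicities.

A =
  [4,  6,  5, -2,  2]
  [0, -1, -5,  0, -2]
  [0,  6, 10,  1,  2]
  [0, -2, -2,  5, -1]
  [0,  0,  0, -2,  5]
λ = 4: alg = 2, geom = 1; λ = 5: alg = 3, geom = 1

Step 1 — factor the characteristic polynomial to read off the algebraic multiplicities:
  χ_A(x) = (x - 5)^3*(x - 4)^2

Step 2 — compute geometric multiplicities via the rank-nullity identity g(λ) = n − rank(A − λI):
  rank(A − (4)·I) = 4, so dim ker(A − (4)·I) = n − 4 = 1
  rank(A − (5)·I) = 4, so dim ker(A − (5)·I) = n − 4 = 1

Summary:
  λ = 4: algebraic multiplicity = 2, geometric multiplicity = 1
  λ = 5: algebraic multiplicity = 3, geometric multiplicity = 1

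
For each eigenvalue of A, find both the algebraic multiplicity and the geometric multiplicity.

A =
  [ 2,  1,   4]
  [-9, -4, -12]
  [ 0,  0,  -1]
λ = -1: alg = 3, geom = 2

Step 1 — factor the characteristic polynomial to read off the algebraic multiplicities:
  χ_A(x) = (x + 1)^3

Step 2 — compute geometric multiplicities via the rank-nullity identity g(λ) = n − rank(A − λI):
  rank(A − (-1)·I) = 1, so dim ker(A − (-1)·I) = n − 1 = 2

Summary:
  λ = -1: algebraic multiplicity = 3, geometric multiplicity = 2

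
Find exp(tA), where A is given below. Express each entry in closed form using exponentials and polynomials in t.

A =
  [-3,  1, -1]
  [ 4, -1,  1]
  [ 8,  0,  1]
e^{tA} =
  [-2*t*exp(-t) + exp(-t), -t^2*exp(-t) + t*exp(-t), t^2*exp(-t)/2 - t*exp(-t)]
  [4*t*exp(-t), 2*t^2*exp(-t) + exp(-t), -t^2*exp(-t) + t*exp(-t)]
  [8*t*exp(-t), 4*t^2*exp(-t), -2*t^2*exp(-t) + 2*t*exp(-t) + exp(-t)]

Strategy: write A = P · J · P⁻¹ where J is a Jordan canonical form, so e^{tA} = P · e^{tJ} · P⁻¹, and e^{tJ} can be computed block-by-block.

A has Jordan form
J =
  [-1,  1,  0]
  [ 0, -1,  1]
  [ 0,  0, -1]
(up to reordering of blocks).

Per-block formulas:
  For a 3×3 Jordan block J_3(-1): exp(t · J_3(-1)) = e^(-1t)·(I + t·N + (t^2/2)·N^2), where N is the 3×3 nilpotent shift.

After assembling e^{tJ} and conjugating by P, we get:

e^{tA} =
  [-2*t*exp(-t) + exp(-t), -t^2*exp(-t) + t*exp(-t), t^2*exp(-t)/2 - t*exp(-t)]
  [4*t*exp(-t), 2*t^2*exp(-t) + exp(-t), -t^2*exp(-t) + t*exp(-t)]
  [8*t*exp(-t), 4*t^2*exp(-t), -2*t^2*exp(-t) + 2*t*exp(-t) + exp(-t)]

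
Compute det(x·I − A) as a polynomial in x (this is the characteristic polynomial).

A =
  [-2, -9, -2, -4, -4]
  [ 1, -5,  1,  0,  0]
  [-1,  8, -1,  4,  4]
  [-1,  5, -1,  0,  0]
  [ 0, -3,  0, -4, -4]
x^5 + 12*x^4 + 48*x^3 + 64*x^2

Expanding det(x·I − A) (e.g. by cofactor expansion or by noting that A is similar to its Jordan form J, which has the same characteristic polynomial as A) gives
  χ_A(x) = x^5 + 12*x^4 + 48*x^3 + 64*x^2
which factors as x^2*(x + 4)^3. The eigenvalues (with algebraic multiplicities) are λ = -4 with multiplicity 3, λ = 0 with multiplicity 2.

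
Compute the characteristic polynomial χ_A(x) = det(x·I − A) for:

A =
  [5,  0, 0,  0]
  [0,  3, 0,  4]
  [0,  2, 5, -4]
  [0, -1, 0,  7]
x^4 - 20*x^3 + 150*x^2 - 500*x + 625

Expanding det(x·I − A) (e.g. by cofactor expansion or by noting that A is similar to its Jordan form J, which has the same characteristic polynomial as A) gives
  χ_A(x) = x^4 - 20*x^3 + 150*x^2 - 500*x + 625
which factors as (x - 5)^4. The eigenvalues (with algebraic multiplicities) are λ = 5 with multiplicity 4.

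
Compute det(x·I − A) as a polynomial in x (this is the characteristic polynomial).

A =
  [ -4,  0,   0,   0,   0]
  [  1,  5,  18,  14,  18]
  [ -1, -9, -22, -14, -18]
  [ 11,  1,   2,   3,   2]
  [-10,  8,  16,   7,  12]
x^5 + 6*x^4 - 15*x^3 - 116*x^2 + 48*x + 576

Expanding det(x·I − A) (e.g. by cofactor expansion or by noting that A is similar to its Jordan form J, which has the same characteristic polynomial as A) gives
  χ_A(x) = x^5 + 6*x^4 - 15*x^3 - 116*x^2 + 48*x + 576
which factors as (x - 3)^2*(x + 4)^3. The eigenvalues (with algebraic multiplicities) are λ = -4 with multiplicity 3, λ = 3 with multiplicity 2.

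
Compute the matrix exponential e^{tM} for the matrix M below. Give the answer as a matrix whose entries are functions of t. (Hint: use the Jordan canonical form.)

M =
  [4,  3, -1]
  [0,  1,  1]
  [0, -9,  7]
e^{tM} =
  [exp(4*t), 3*t*exp(4*t), -t*exp(4*t)]
  [0, -3*t*exp(4*t) + exp(4*t), t*exp(4*t)]
  [0, -9*t*exp(4*t), 3*t*exp(4*t) + exp(4*t)]

Strategy: write M = P · J · P⁻¹ where J is a Jordan canonical form, so e^{tM} = P · e^{tJ} · P⁻¹, and e^{tJ} can be computed block-by-block.

M has Jordan form
J =
  [4, 1, 0]
  [0, 4, 0]
  [0, 0, 4]
(up to reordering of blocks).

Per-block formulas:
  For a 2×2 Jordan block J_2(4): exp(t · J_2(4)) = e^(4t)·(I + t·N), where N is the 2×2 nilpotent shift.
  For a 1×1 block at λ = 4: exp(t · [4]) = [e^(4t)].

After assembling e^{tJ} and conjugating by P, we get:

e^{tM} =
  [exp(4*t), 3*t*exp(4*t), -t*exp(4*t)]
  [0, -3*t*exp(4*t) + exp(4*t), t*exp(4*t)]
  [0, -9*t*exp(4*t), 3*t*exp(4*t) + exp(4*t)]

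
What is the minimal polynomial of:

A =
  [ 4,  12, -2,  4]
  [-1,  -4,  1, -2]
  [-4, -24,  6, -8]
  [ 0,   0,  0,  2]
x^2 - 4*x + 4

The characteristic polynomial is χ_A(x) = (x - 2)^4, so the eigenvalues are known. The minimal polynomial is
  m_A(x) = Π_λ (x − λ)^{k_λ}
where k_λ is the size of the *largest* Jordan block for λ (equivalently, the smallest k with (A − λI)^k v = 0 for every generalised eigenvector v of λ).

  λ = 2: largest Jordan block has size 2, contributing (x − 2)^2

So m_A(x) = (x - 2)^2 = x^2 - 4*x + 4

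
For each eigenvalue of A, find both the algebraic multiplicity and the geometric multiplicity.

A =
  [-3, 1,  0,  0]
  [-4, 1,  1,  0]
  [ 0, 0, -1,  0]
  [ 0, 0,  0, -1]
λ = -1: alg = 4, geom = 2

Step 1 — factor the characteristic polynomial to read off the algebraic multiplicities:
  χ_A(x) = (x + 1)^4

Step 2 — compute geometric multiplicities via the rank-nullity identity g(λ) = n − rank(A − λI):
  rank(A − (-1)·I) = 2, so dim ker(A − (-1)·I) = n − 2 = 2

Summary:
  λ = -1: algebraic multiplicity = 4, geometric multiplicity = 2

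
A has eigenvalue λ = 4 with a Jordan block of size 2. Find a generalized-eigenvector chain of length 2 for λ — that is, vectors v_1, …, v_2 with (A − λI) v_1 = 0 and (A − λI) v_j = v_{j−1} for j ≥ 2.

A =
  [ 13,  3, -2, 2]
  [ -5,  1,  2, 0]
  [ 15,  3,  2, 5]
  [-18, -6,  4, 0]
A Jordan chain for λ = 4 of length 2:
v_1 = (9, -5, 15, -18)ᵀ
v_2 = (1, 0, 0, 0)ᵀ

Let N = A − (4)·I. We want v_2 with N^2 v_2 = 0 but N^1 v_2 ≠ 0; then v_{j-1} := N · v_j for j = 2, …, 2.

Pick v_2 = (1, 0, 0, 0)ᵀ.
Then v_1 = N · v_2 = (9, -5, 15, -18)ᵀ.

Sanity check: (A − (4)·I) v_1 = (0, 0, 0, 0)ᵀ = 0. ✓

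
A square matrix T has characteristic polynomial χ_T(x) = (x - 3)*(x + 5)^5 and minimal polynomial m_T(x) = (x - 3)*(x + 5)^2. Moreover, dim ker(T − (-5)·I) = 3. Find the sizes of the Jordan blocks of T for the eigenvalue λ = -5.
Block sizes for λ = -5: [2, 2, 1]

Step 1 — from the characteristic polynomial, algebraic multiplicity of λ = -5 is 5. From dim ker(T − (-5)·I) = 3, there are exactly 3 Jordan blocks for λ = -5.
Step 2 — from the minimal polynomial, the factor (x + 5)^2 tells us the largest block for λ = -5 has size 2.
Step 3 — with total size 5, 3 blocks, and largest block 2, the block sizes (in nonincreasing order) are [2, 2, 1].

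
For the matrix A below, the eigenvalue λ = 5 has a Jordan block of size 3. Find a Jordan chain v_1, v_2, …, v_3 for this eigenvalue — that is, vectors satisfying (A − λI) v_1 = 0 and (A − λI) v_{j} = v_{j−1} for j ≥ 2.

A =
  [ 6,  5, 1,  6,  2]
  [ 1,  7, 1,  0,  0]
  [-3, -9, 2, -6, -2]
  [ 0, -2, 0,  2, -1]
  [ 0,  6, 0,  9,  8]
A Jordan chain for λ = 5 of length 3:
v_1 = (3, 0, -3, -2, 6)ᵀ
v_2 = (1, 1, -3, 0, 0)ᵀ
v_3 = (1, 0, 0, 0, 0)ᵀ

Let N = A − (5)·I. We want v_3 with N^3 v_3 = 0 but N^2 v_3 ≠ 0; then v_{j-1} := N · v_j for j = 3, …, 2.

Pick v_3 = (1, 0, 0, 0, 0)ᵀ.
Then v_2 = N · v_3 = (1, 1, -3, 0, 0)ᵀ.
Then v_1 = N · v_2 = (3, 0, -3, -2, 6)ᵀ.

Sanity check: (A − (5)·I) v_1 = (0, 0, 0, 0, 0)ᵀ = 0. ✓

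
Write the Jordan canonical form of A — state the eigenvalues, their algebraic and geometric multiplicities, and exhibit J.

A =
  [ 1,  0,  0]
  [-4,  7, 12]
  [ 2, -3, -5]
J_2(1) ⊕ J_1(1)

The characteristic polynomial is
  det(x·I − A) = x^3 - 3*x^2 + 3*x - 1 = (x - 1)^3

Eigenvalues and multiplicities (the geometric multiplicity of λ is n − rank(A − λI), which equals the number of Jordan blocks for λ):
  λ = 1: algebraic multiplicity = 3, geometric multiplicity = 2

Determining the block sizes for each eigenvalue:
  λ = 1: 2 blocks summing to 3 forces exactly one block of size 2 and the rest size 1 → block sizes [2, 1]

Assembling the blocks gives a Jordan form
J =
  [1, 1, 0]
  [0, 1, 0]
  [0, 0, 1]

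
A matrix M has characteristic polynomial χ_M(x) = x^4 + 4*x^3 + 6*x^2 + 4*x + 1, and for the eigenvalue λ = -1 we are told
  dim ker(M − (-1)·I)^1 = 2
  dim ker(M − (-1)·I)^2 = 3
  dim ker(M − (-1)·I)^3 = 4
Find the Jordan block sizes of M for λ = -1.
Block sizes for λ = -1: [3, 1]

From the dimensions of kernels of powers, the number of Jordan blocks of size at least j is d_j − d_{j−1} where d_j = dim ker(N^j) (with d_0 = 0). Computing the differences gives [2, 1, 1].
The number of blocks of size exactly k is (#blocks of size ≥ k) − (#blocks of size ≥ k + 1), so the partition is: 1 block(s) of size 1, 1 block(s) of size 3.
In nonincreasing order the block sizes are [3, 1].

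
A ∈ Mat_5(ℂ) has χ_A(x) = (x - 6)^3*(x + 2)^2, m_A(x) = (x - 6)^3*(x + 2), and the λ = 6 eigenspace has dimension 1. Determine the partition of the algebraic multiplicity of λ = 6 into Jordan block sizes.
Block sizes for λ = 6: [3]

Step 1 — from the characteristic polynomial, algebraic multiplicity of λ = 6 is 3. From dim ker(A − (6)·I) = 1, there are exactly 1 Jordan blocks for λ = 6.
Step 2 — from the minimal polynomial, the factor (x − 6)^3 tells us the largest block for λ = 6 has size 3.
Step 3 — with total size 3, 1 blocks, and largest block 3, the block sizes (in nonincreasing order) are [3].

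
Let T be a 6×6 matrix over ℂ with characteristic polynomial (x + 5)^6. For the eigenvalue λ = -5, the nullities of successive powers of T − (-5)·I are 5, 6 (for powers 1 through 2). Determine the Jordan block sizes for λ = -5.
Block sizes for λ = -5: [2, 1, 1, 1, 1]

From the dimensions of kernels of powers, the number of Jordan blocks of size at least j is d_j − d_{j−1} where d_j = dim ker(N^j) (with d_0 = 0). Computing the differences gives [5, 1].
The number of blocks of size exactly k is (#blocks of size ≥ k) − (#blocks of size ≥ k + 1), so the partition is: 4 block(s) of size 1, 1 block(s) of size 2.
In nonincreasing order the block sizes are [2, 1, 1, 1, 1].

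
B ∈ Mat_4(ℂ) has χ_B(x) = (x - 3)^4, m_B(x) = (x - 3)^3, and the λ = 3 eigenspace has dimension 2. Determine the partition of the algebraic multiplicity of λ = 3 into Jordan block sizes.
Block sizes for λ = 3: [3, 1]

Step 1 — from the characteristic polynomial, algebraic multiplicity of λ = 3 is 4. From dim ker(B − (3)·I) = 2, there are exactly 2 Jordan blocks for λ = 3.
Step 2 — from the minimal polynomial, the factor (x − 3)^3 tells us the largest block for λ = 3 has size 3.
Step 3 — with total size 4, 2 blocks, and largest block 3, the block sizes (in nonincreasing order) are [3, 1].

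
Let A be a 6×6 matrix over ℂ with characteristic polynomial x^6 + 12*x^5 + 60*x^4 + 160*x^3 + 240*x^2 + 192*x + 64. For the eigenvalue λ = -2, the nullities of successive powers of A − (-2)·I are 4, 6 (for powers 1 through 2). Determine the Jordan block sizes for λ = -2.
Block sizes for λ = -2: [2, 2, 1, 1]

From the dimensions of kernels of powers, the number of Jordan blocks of size at least j is d_j − d_{j−1} where d_j = dim ker(N^j) (with d_0 = 0). Computing the differences gives [4, 2].
The number of blocks of size exactly k is (#blocks of size ≥ k) − (#blocks of size ≥ k + 1), so the partition is: 2 block(s) of size 1, 2 block(s) of size 2.
In nonincreasing order the block sizes are [2, 2, 1, 1].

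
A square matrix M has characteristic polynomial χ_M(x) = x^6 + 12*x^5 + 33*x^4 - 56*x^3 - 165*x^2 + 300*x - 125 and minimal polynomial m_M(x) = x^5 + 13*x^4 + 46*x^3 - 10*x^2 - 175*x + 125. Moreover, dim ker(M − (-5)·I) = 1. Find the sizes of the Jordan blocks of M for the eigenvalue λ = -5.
Block sizes for λ = -5: [3]

Step 1 — from the characteristic polynomial, algebraic multiplicity of λ = -5 is 3. From dim ker(M − (-5)·I) = 1, there are exactly 1 Jordan blocks for λ = -5.
Step 2 — from the minimal polynomial, the factor (x + 5)^3 tells us the largest block for λ = -5 has size 3.
Step 3 — with total size 3, 1 blocks, and largest block 3, the block sizes (in nonincreasing order) are [3].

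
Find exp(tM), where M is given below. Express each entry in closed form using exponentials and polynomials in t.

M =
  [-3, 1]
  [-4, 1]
e^{tM} =
  [-2*t*exp(-t) + exp(-t), t*exp(-t)]
  [-4*t*exp(-t), 2*t*exp(-t) + exp(-t)]

Strategy: write M = P · J · P⁻¹ where J is a Jordan canonical form, so e^{tM} = P · e^{tJ} · P⁻¹, and e^{tJ} can be computed block-by-block.

M has Jordan form
J =
  [-1,  1]
  [ 0, -1]
(up to reordering of blocks).

Per-block formulas:
  For a 2×2 Jordan block J_2(-1): exp(t · J_2(-1)) = e^(-1t)·(I + t·N), where N is the 2×2 nilpotent shift.

After assembling e^{tJ} and conjugating by P, we get:

e^{tM} =
  [-2*t*exp(-t) + exp(-t), t*exp(-t)]
  [-4*t*exp(-t), 2*t*exp(-t) + exp(-t)]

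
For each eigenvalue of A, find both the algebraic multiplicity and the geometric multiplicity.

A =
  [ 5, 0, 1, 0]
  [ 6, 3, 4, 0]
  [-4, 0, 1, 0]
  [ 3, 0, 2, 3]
λ = 3: alg = 4, geom = 2

Step 1 — factor the characteristic polynomial to read off the algebraic multiplicities:
  χ_A(x) = (x - 3)^4

Step 2 — compute geometric multiplicities via the rank-nullity identity g(λ) = n − rank(A − λI):
  rank(A − (3)·I) = 2, so dim ker(A − (3)·I) = n − 2 = 2

Summary:
  λ = 3: algebraic multiplicity = 4, geometric multiplicity = 2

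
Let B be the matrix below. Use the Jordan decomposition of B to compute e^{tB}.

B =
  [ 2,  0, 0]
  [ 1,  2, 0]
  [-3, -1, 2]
e^{tB} =
  [exp(2*t), 0, 0]
  [t*exp(2*t), exp(2*t), 0]
  [-t^2*exp(2*t)/2 - 3*t*exp(2*t), -t*exp(2*t), exp(2*t)]

Strategy: write B = P · J · P⁻¹ where J is a Jordan canonical form, so e^{tB} = P · e^{tJ} · P⁻¹, and e^{tJ} can be computed block-by-block.

B has Jordan form
J =
  [2, 1, 0]
  [0, 2, 1]
  [0, 0, 2]
(up to reordering of blocks).

Per-block formulas:
  For a 3×3 Jordan block J_3(2): exp(t · J_3(2)) = e^(2t)·(I + t·N + (t^2/2)·N^2), where N is the 3×3 nilpotent shift.

After assembling e^{tJ} and conjugating by P, we get:

e^{tB} =
  [exp(2*t), 0, 0]
  [t*exp(2*t), exp(2*t), 0]
  [-t^2*exp(2*t)/2 - 3*t*exp(2*t), -t*exp(2*t), exp(2*t)]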